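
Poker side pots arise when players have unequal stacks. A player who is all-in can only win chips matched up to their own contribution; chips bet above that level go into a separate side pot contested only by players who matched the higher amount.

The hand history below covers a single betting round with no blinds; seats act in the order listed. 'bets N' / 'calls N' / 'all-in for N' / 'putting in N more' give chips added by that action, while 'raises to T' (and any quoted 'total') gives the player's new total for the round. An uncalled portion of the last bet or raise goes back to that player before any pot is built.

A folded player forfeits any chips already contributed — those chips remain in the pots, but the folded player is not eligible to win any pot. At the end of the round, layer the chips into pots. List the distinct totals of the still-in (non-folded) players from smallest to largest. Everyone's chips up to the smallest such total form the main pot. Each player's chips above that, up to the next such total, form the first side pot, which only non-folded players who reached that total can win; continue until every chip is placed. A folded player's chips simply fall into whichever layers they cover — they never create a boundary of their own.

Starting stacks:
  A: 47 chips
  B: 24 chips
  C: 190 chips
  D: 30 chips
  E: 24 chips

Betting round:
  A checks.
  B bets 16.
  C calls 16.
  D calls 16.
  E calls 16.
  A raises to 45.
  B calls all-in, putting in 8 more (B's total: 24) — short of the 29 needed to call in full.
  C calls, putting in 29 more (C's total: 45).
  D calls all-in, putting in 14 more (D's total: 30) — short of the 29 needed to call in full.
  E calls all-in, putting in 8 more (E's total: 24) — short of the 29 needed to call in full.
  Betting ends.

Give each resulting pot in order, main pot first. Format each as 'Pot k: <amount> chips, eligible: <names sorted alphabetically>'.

Pot 1: 120 chips, eligible: A, B, C, D, E
Pot 2: 18 chips, eligible: A, C, D
Pot 3: 30 chips, eligible: A, C

Derivation:
Contributions: A=45, B=24, C=45, D=30, E=24
Pot levels (distinct totals of non-folded players): 24, 30, 45
Layer 1-24: 24 each from A, B, C, D, E = 24*5 = 120 chips; eligible A, B, C, D, E
Layer 25-30: 6 each from A, C, D = 6*3 = 18 chips; eligible A, C, D
Layer 31-45: 15 each from A, C = 15*2 = 30 chips; eligible A, C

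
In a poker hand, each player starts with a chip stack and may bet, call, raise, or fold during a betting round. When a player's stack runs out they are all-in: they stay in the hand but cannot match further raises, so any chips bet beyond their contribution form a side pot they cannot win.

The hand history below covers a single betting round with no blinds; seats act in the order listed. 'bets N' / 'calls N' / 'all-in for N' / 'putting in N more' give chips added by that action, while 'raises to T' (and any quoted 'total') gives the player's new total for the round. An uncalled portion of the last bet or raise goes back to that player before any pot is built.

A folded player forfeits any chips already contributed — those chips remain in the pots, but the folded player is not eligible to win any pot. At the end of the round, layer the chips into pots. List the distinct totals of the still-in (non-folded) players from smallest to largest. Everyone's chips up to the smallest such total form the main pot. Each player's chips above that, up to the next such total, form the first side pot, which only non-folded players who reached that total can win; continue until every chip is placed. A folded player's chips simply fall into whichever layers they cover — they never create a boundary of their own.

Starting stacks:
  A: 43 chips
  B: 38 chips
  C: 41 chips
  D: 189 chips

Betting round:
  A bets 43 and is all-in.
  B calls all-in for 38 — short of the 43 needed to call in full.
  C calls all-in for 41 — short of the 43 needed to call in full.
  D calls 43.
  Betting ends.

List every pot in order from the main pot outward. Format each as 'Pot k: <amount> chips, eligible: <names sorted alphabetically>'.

Contributions: A=43, B=38, C=41, D=43
Pot levels (distinct totals of non-folded players): 38, 41, 43
Layer 1-38: 38 each from A, B, C, D = 38*4 = 152 chips; eligible A, B, C, D
Layer 39-41: 3 each from A, C, D = 3*3 = 9 chips; eligible A, C, D
Layer 42-43: 2 each from A, D = 2*2 = 4 chips; eligible A, D

Pot 1: 152 chips, eligible: A, B, C, D
Pot 2: 9 chips, eligible: A, C, D
Pot 3: 4 chips, eligible: A, D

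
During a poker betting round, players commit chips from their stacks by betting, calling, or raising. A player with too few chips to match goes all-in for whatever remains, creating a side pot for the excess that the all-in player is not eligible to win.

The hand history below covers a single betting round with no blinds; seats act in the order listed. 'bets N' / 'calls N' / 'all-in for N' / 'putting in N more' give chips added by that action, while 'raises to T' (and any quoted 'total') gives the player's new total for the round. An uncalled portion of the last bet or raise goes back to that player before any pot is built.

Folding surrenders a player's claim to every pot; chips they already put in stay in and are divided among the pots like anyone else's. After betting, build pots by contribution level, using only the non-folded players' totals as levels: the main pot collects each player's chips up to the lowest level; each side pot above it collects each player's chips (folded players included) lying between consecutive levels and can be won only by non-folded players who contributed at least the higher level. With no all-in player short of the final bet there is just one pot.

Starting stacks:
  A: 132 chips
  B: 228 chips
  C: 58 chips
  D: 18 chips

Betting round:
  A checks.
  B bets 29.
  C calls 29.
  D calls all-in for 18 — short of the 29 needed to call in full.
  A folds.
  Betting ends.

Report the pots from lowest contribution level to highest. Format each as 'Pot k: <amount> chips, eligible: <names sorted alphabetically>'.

Pot 1: 54 chips, eligible: B, C, D
Pot 2: 22 chips, eligible: B, C

Derivation:
Contributions: B=29, C=29, D=18
Folded: A
Pot levels (distinct totals of non-folded players): 18, 29
Layer 1-18: 18 each from B, C, D = 18*3 = 54 chips; eligible B, C, D
Layer 19-29: 11 each from B, C = 11*2 = 22 chips; eligible B, C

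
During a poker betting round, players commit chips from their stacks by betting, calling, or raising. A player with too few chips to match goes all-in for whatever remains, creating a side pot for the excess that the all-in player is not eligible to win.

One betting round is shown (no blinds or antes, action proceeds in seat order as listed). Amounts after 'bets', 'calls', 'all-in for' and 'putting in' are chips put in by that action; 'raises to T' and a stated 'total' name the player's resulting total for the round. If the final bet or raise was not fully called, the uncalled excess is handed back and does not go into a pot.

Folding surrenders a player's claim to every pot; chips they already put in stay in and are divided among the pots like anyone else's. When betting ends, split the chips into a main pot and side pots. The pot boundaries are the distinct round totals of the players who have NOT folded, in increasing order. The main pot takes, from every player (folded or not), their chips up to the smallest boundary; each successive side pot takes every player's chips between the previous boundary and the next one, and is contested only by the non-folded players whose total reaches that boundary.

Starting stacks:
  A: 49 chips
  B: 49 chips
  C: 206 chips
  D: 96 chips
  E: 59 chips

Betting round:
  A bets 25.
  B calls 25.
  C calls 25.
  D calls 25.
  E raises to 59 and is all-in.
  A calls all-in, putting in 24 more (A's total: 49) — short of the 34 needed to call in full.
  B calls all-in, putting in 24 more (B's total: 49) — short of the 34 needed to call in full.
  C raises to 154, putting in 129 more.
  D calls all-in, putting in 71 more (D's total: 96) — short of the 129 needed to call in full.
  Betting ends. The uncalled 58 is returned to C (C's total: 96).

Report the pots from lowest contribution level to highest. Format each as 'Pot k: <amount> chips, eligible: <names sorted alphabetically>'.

Contributions (after 58 returned to C): A=49, B=49, C=96, D=96, E=59
Pot levels (distinct totals of non-folded players): 49, 59, 96
Layer 1-49: 49 each from A, B, C, D, E = 49*5 = 245 chips; eligible A, B, C, D, E
Layer 50-59: 10 each from C, D, E = 10*3 = 30 chips; eligible C, D, E
Layer 60-96: 37 each from C, D = 37*2 = 74 chips; eligible C, D

Pot 1: 245 chips, eligible: A, B, C, D, E
Pot 2: 30 chips, eligible: C, D, E
Pot 3: 74 chips, eligible: C, D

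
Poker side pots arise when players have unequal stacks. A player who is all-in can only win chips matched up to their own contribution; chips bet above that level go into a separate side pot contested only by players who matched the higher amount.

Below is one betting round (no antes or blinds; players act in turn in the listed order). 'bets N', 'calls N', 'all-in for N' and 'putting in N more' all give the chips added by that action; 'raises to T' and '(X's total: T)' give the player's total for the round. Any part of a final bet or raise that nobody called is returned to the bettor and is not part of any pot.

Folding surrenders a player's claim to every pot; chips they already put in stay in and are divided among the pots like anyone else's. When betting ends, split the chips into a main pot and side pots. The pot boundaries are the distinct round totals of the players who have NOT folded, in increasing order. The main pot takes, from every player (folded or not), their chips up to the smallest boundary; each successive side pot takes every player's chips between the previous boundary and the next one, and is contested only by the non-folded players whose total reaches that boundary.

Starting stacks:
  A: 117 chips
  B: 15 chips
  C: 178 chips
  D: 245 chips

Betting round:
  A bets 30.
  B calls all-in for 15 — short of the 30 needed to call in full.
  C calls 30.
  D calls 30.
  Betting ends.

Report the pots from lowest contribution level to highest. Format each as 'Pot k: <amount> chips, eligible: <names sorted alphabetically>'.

Contributions: A=30, B=15, C=30, D=30
Pot levels (distinct totals of non-folded players): 15, 30
Layer 1-15: 15 each from A, B, C, D = 15*4 = 60 chips; eligible A, B, C, D
Layer 16-30: 15 each from A, C, D = 15*3 = 45 chips; eligible A, C, D

Pot 1: 60 chips, eligible: A, B, C, D
Pot 2: 45 chips, eligible: A, C, D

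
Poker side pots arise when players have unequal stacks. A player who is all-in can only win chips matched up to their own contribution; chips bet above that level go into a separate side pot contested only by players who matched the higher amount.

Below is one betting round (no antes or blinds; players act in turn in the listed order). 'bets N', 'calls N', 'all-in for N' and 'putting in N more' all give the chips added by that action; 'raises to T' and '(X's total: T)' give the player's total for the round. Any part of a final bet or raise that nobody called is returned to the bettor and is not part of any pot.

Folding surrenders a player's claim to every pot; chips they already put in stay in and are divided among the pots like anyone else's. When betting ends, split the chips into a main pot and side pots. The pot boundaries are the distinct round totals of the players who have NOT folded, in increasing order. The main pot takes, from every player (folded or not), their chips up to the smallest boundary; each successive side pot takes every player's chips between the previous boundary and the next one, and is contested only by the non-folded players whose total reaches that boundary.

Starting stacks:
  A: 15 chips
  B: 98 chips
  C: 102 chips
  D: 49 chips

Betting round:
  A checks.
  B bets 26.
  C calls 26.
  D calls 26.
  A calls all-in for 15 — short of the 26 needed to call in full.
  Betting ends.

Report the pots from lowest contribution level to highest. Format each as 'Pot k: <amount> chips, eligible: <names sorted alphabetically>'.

Contributions: A=15, B=26, C=26, D=26
Pot levels (distinct totals of non-folded players): 15, 26
Layer 1-15: 15 each from A, B, C, D = 15*4 = 60 chips; eligible A, B, C, D
Layer 16-26: 11 each from B, C, D = 11*3 = 33 chips; eligible B, C, D

Pot 1: 60 chips, eligible: A, B, C, D
Pot 2: 33 chips, eligible: B, C, D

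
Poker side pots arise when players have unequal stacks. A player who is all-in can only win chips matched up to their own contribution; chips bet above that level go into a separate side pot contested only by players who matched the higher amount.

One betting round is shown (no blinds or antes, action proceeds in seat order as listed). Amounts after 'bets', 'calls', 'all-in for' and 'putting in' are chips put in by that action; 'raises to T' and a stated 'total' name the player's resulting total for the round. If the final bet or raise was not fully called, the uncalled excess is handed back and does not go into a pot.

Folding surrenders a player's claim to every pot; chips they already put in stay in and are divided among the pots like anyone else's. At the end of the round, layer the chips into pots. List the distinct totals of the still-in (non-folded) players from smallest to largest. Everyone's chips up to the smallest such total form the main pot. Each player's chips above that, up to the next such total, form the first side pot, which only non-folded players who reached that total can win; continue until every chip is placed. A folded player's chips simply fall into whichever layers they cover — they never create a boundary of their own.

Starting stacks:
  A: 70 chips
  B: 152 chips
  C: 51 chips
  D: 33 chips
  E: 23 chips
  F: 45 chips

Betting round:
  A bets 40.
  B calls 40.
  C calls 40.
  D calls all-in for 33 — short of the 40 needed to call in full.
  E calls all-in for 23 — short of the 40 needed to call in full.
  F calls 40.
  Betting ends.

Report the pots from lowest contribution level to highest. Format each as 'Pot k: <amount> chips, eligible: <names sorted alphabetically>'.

Contributions: A=40, B=40, C=40, D=33, E=23, F=40
Pot levels (distinct totals of non-folded players): 23, 33, 40
Layer 1-23: 23 each from A, B, C, D, E, F = 23*6 = 138 chips; eligible A, B, C, D, E, F
Layer 24-33: 10 each from A, B, C, D, F = 10*5 = 50 chips; eligible A, B, C, D, F
Layer 34-40: 7 each from A, B, C, F = 7*4 = 28 chips; eligible A, B, C, F

Pot 1: 138 chips, eligible: A, B, C, D, E, F
Pot 2: 50 chips, eligible: A, B, C, D, F
Pot 3: 28 chips, eligible: A, B, C, F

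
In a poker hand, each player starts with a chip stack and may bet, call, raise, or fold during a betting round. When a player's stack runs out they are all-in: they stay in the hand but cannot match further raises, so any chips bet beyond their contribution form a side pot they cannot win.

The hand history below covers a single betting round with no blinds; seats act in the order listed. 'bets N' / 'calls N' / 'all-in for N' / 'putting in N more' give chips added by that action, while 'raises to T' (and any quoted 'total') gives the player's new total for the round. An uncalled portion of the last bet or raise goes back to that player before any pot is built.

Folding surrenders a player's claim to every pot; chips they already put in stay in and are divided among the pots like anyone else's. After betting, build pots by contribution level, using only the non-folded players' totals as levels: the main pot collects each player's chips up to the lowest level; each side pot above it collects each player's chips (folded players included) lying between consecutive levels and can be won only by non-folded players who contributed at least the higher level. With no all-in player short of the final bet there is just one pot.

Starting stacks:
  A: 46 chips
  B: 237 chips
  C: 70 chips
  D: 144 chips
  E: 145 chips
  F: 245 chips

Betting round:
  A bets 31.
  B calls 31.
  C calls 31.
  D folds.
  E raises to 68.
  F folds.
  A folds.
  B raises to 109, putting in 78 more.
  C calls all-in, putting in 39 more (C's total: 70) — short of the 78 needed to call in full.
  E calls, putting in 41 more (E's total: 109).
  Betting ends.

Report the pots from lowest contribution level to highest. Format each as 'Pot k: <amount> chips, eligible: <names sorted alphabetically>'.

Pot 1: 241 chips, eligible: B, C, E
Pot 2: 78 chips, eligible: B, E

Derivation:
Contributions: A=31, B=109, C=70, E=109
Folded: A, D, F
Pot levels (distinct totals of non-folded players): 70, 109
Layer 1-70: A 31 + B 70 + C 70 + E 70 = 241 chips; eligible B, C, E
Layer 71-109: 39 each from B, E = 39*2 = 78 chips; eligible B, E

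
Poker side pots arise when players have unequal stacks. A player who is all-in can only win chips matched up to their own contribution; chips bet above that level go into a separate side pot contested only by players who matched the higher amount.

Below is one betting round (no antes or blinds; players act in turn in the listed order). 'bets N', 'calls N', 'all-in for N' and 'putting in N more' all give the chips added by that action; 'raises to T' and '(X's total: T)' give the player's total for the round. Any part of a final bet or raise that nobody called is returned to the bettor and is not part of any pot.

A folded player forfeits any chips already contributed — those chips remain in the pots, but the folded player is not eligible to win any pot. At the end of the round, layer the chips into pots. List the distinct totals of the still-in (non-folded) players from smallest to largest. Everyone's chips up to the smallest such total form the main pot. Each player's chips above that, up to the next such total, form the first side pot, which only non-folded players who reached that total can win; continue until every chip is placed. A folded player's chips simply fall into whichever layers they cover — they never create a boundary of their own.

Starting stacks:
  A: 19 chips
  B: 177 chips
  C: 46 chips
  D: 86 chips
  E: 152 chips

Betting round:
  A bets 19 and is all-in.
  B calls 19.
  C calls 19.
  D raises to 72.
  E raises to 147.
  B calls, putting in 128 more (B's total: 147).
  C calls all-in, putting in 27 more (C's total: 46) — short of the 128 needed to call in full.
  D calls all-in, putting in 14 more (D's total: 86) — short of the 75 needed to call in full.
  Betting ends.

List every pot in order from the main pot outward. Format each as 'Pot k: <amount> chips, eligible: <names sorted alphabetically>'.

Contributions: A=19, B=147, C=46, D=86, E=147
Pot levels (distinct totals of non-folded players): 19, 46, 86, 147
Layer 1-19: 19 each from A, B, C, D, E = 19*5 = 95 chips; eligible A, B, C, D, E
Layer 20-46: 27 each from B, C, D, E = 27*4 = 108 chips; eligible B, C, D, E
Layer 47-86: 40 each from B, D, E = 40*3 = 120 chips; eligible B, D, E
Layer 87-147: 61 each from B, E = 61*2 = 122 chips; eligible B, E

Pot 1: 95 chips, eligible: A, B, C, D, E
Pot 2: 108 chips, eligible: B, C, D, E
Pot 3: 120 chips, eligible: B, D, E
Pot 4: 122 chips, eligible: B, E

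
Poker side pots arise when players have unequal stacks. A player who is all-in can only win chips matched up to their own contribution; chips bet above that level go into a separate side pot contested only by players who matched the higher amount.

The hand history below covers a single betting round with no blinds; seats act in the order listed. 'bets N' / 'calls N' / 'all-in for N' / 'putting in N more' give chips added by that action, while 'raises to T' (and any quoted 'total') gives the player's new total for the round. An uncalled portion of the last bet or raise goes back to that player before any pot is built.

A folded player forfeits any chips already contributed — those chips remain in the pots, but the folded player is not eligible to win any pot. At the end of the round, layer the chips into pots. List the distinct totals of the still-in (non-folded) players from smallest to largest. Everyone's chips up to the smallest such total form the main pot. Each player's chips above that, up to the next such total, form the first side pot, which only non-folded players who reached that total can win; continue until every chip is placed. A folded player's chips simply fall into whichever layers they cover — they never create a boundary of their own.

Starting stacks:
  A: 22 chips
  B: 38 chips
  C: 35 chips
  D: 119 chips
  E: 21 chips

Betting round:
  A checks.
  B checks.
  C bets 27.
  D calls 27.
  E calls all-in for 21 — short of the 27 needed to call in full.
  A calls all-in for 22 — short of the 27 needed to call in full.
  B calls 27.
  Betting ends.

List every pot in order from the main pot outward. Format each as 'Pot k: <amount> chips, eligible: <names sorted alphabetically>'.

Contributions: A=22, B=27, C=27, D=27, E=21
Pot levels (distinct totals of non-folded players): 21, 22, 27
Layer 1-21: 21 each from A, B, C, D, E = 21*5 = 105 chips; eligible A, B, C, D, E
Layer 22-22: 1 each from A, B, C, D = 1*4 = 4 chips; eligible A, B, C, D
Layer 23-27: 5 each from B, C, D = 5*3 = 15 chips; eligible B, C, D

Pot 1: 105 chips, eligible: A, B, C, D, E
Pot 2: 4 chips, eligible: A, B, C, D
Pot 3: 15 chips, eligible: B, C, D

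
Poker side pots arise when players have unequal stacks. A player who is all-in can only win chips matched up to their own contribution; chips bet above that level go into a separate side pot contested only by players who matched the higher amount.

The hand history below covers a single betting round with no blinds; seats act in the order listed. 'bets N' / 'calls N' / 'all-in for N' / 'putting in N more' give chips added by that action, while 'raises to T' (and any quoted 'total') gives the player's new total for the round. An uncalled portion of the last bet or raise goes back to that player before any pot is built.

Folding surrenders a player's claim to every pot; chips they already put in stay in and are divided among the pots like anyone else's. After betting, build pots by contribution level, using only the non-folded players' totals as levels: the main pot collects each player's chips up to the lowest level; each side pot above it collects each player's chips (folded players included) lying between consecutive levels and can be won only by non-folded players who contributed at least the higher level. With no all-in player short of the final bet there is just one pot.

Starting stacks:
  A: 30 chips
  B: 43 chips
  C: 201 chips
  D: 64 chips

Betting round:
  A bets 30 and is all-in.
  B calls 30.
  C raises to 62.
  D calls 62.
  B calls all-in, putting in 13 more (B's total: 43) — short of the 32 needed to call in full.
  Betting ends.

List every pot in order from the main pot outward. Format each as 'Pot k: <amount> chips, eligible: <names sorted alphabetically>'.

Pot 1: 120 chips, eligible: A, B, C, D
Pot 2: 39 chips, eligible: B, C, D
Pot 3: 38 chips, eligible: C, D

Derivation:
Contributions: A=30, B=43, C=62, D=62
Pot levels (distinct totals of non-folded players): 30, 43, 62
Layer 1-30: 30 each from A, B, C, D = 30*4 = 120 chips; eligible A, B, C, D
Layer 31-43: 13 each from B, C, D = 13*3 = 39 chips; eligible B, C, D
Layer 44-62: 19 each from C, D = 19*2 = 38 chips; eligible C, D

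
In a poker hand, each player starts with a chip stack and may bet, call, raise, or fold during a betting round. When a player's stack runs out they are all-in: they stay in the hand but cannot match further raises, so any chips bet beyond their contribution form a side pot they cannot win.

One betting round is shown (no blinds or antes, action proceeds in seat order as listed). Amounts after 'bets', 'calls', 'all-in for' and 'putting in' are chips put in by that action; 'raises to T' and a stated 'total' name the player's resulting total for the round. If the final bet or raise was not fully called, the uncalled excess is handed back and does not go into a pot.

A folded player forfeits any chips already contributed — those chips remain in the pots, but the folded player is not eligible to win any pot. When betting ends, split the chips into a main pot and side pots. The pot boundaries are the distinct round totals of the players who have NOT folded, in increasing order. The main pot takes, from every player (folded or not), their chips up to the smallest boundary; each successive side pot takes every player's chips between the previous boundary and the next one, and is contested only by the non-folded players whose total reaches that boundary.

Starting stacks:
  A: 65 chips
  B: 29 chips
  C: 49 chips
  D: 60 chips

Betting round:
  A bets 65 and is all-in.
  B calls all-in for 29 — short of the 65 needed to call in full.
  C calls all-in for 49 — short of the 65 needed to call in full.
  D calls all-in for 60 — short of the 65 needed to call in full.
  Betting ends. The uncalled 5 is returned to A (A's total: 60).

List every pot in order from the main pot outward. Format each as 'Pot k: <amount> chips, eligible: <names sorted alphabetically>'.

Pot 1: 116 chips, eligible: A, B, C, D
Pot 2: 60 chips, eligible: A, C, D
Pot 3: 22 chips, eligible: A, D

Derivation:
Contributions (after 5 returned to A): A=60, B=29, C=49, D=60
Pot levels (distinct totals of non-folded players): 29, 49, 60
Layer 1-29: 29 each from A, B, C, D = 29*4 = 116 chips; eligible A, B, C, D
Layer 30-49: 20 each from A, C, D = 20*3 = 60 chips; eligible A, C, D
Layer 50-60: 11 each from A, D = 11*2 = 22 chips; eligible A, D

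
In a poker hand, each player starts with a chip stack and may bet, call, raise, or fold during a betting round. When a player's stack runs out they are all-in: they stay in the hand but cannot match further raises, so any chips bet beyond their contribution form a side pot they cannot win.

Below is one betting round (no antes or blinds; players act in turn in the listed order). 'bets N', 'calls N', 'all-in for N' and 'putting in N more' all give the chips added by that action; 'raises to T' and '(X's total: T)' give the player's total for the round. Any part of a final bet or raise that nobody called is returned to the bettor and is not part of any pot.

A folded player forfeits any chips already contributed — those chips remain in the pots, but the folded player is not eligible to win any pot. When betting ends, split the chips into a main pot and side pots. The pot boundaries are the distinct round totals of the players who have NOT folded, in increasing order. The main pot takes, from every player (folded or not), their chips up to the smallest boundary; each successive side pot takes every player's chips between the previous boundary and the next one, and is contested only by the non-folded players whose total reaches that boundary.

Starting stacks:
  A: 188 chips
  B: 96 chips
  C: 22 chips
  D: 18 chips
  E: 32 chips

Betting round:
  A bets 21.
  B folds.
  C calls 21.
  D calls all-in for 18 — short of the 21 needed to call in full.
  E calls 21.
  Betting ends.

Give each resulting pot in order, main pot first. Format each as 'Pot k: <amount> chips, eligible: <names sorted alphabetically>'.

Contributions: A=21, C=21, D=18, E=21
Folded: B
Pot levels (distinct totals of non-folded players): 18, 21
Layer 1-18: 18 each from A, C, D, E = 18*4 = 72 chips; eligible A, C, D, E
Layer 19-21: 3 each from A, C, E = 3*3 = 9 chips; eligible A, C, E

Pot 1: 72 chips, eligible: A, C, D, E
Pot 2: 9 chips, eligible: A, C, E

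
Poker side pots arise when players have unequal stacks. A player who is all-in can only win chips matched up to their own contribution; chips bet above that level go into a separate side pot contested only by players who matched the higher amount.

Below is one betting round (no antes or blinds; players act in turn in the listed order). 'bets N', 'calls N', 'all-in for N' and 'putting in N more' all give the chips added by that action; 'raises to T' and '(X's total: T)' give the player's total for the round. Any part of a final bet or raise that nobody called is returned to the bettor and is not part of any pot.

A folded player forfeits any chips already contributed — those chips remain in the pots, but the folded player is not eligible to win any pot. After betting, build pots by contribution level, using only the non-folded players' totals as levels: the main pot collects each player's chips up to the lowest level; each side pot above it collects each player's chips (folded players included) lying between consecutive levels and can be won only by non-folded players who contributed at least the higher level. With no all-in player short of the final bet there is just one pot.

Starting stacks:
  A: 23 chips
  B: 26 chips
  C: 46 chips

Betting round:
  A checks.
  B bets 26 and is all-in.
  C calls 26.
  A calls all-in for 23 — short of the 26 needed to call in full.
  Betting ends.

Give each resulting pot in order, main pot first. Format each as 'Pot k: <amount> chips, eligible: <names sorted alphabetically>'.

Pot 1: 69 chips, eligible: A, B, C
Pot 2: 6 chips, eligible: B, C

Derivation:
Contributions: A=23, B=26, C=26
Pot levels (distinct totals of non-folded players): 23, 26
Layer 1-23: 23 each from A, B, C = 23*3 = 69 chips; eligible A, B, C
Layer 24-26: 3 each from B, C = 3*2 = 6 chips; eligible B, C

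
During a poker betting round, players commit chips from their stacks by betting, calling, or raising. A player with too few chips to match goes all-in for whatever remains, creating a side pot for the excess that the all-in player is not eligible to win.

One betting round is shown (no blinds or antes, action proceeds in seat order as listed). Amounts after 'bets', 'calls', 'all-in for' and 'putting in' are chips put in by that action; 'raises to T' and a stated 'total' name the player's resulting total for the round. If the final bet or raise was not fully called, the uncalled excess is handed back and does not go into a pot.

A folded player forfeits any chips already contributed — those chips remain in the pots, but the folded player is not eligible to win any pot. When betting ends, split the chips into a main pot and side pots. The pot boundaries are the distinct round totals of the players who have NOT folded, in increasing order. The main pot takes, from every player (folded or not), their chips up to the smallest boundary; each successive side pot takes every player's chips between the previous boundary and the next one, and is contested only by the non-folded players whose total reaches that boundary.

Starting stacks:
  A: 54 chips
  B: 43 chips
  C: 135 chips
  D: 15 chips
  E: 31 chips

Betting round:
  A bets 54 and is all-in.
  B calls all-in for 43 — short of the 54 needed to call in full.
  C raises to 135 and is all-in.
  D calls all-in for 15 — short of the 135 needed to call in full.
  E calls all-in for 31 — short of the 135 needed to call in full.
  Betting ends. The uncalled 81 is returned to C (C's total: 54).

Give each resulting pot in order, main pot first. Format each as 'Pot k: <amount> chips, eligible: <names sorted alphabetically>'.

Pot 1: 75 chips, eligible: A, B, C, D, E
Pot 2: 64 chips, eligible: A, B, C, E
Pot 3: 36 chips, eligible: A, B, C
Pot 4: 22 chips, eligible: A, C

Derivation:
Contributions (after 81 returned to C): A=54, B=43, C=54, D=15, E=31
Pot levels (distinct totals of non-folded players): 15, 31, 43, 54
Layer 1-15: 15 each from A, B, C, D, E = 15*5 = 75 chips; eligible A, B, C, D, E
Layer 16-31: 16 each from A, B, C, E = 16*4 = 64 chips; eligible A, B, C, E
Layer 32-43: 12 each from A, B, C = 12*3 = 36 chips; eligible A, B, C
Layer 44-54: 11 each from A, C = 11*2 = 22 chips; eligible A, C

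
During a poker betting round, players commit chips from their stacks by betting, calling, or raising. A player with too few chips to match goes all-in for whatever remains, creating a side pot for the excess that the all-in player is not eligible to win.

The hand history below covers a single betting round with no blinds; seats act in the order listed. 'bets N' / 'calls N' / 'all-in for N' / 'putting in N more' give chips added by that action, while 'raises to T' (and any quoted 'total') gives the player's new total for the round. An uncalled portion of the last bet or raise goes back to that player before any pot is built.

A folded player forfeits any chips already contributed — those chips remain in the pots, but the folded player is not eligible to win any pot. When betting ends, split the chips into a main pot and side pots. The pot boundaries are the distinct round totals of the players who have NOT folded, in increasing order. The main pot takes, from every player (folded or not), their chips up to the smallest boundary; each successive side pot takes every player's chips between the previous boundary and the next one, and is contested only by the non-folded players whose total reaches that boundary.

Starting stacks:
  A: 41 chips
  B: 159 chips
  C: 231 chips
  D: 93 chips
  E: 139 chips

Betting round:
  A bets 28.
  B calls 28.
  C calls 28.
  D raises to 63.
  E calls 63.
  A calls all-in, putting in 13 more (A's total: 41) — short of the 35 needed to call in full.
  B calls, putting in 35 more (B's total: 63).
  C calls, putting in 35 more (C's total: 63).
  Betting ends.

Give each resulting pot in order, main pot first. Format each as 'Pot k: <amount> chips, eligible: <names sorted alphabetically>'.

Pot 1: 205 chips, eligible: A, B, C, D, E
Pot 2: 88 chips, eligible: B, C, D, E

Derivation:
Contributions: A=41, B=63, C=63, D=63, E=63
Pot levels (distinct totals of non-folded players): 41, 63
Layer 1-41: 41 each from A, B, C, D, E = 41*5 = 205 chips; eligible A, B, C, D, E
Layer 42-63: 22 each from B, C, D, E = 22*4 = 88 chips; eligible B, C, D, E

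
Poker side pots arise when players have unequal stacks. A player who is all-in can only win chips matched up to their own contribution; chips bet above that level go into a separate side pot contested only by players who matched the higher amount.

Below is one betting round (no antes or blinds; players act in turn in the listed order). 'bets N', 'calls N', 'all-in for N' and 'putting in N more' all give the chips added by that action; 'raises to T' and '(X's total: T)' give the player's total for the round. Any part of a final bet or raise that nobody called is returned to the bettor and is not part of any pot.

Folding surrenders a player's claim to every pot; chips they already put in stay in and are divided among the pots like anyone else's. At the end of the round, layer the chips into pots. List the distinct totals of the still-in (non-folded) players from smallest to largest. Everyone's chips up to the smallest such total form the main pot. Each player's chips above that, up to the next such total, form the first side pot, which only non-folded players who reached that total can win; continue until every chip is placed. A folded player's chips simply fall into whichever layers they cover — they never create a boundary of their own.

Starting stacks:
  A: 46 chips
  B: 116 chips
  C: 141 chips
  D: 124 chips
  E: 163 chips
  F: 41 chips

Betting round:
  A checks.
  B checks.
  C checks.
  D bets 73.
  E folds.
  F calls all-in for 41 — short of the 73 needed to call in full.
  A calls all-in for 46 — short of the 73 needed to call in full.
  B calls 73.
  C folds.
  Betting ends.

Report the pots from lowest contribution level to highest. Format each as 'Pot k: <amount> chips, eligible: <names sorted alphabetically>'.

Contributions: A=46, B=73, D=73, F=41
Folded: C, E
Pot levels (distinct totals of non-folded players): 41, 46, 73
Layer 1-41: 41 each from A, B, D, F = 41*4 = 164 chips; eligible A, B, D, F
Layer 42-46: 5 each from A, B, D = 5*3 = 15 chips; eligible A, B, D
Layer 47-73: 27 each from B, D = 27*2 = 54 chips; eligible B, D

Pot 1: 164 chips, eligible: A, B, D, F
Pot 2: 15 chips, eligible: A, B, D
Pot 3: 54 chips, eligible: B, D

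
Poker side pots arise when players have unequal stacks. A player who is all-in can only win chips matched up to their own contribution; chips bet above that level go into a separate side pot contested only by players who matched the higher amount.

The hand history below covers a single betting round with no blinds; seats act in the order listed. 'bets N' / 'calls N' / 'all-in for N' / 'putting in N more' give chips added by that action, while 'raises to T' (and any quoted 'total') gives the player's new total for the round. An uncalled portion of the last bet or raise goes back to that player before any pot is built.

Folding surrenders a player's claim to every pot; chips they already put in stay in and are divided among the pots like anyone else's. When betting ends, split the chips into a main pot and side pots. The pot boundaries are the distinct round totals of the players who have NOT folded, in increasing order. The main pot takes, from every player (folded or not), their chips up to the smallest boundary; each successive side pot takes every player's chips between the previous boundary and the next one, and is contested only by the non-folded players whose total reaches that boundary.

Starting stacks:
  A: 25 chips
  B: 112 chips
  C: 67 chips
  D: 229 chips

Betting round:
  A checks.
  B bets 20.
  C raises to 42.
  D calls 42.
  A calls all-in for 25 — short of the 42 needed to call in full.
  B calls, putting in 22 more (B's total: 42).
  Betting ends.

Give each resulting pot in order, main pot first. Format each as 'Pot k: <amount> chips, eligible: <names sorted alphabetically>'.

Contributions: A=25, B=42, C=42, D=42
Pot levels (distinct totals of non-folded players): 25, 42
Layer 1-25: 25 each from A, B, C, D = 25*4 = 100 chips; eligible A, B, C, D
Layer 26-42: 17 each from B, C, D = 17*3 = 51 chips; eligible B, C, D

Pot 1: 100 chips, eligible: A, B, C, D
Pot 2: 51 chips, eligible: B, C, D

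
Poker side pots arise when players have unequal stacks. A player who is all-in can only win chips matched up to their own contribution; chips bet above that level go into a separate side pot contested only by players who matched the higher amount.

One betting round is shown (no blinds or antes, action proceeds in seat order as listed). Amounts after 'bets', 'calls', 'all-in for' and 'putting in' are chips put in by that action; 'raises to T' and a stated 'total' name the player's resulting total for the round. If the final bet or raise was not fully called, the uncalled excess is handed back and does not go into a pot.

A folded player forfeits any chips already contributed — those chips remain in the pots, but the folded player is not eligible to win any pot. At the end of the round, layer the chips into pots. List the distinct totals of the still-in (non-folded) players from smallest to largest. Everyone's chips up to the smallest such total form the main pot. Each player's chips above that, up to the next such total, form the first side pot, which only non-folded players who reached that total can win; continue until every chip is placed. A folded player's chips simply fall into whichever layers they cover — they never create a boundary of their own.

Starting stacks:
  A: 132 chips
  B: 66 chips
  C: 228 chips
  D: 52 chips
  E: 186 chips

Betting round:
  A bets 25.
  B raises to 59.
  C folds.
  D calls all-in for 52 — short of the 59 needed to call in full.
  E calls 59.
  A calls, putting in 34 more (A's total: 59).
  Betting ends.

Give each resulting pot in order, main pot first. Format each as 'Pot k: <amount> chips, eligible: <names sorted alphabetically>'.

Contributions: A=59, B=59, D=52, E=59
Folded: C
Pot levels (distinct totals of non-folded players): 52, 59
Layer 1-52: 52 each from A, B, D, E = 52*4 = 208 chips; eligible A, B, D, E
Layer 53-59: 7 each from A, B, E = 7*3 = 21 chips; eligible A, B, E

Pot 1: 208 chips, eligible: A, B, D, E
Pot 2: 21 chips, eligible: A, B, E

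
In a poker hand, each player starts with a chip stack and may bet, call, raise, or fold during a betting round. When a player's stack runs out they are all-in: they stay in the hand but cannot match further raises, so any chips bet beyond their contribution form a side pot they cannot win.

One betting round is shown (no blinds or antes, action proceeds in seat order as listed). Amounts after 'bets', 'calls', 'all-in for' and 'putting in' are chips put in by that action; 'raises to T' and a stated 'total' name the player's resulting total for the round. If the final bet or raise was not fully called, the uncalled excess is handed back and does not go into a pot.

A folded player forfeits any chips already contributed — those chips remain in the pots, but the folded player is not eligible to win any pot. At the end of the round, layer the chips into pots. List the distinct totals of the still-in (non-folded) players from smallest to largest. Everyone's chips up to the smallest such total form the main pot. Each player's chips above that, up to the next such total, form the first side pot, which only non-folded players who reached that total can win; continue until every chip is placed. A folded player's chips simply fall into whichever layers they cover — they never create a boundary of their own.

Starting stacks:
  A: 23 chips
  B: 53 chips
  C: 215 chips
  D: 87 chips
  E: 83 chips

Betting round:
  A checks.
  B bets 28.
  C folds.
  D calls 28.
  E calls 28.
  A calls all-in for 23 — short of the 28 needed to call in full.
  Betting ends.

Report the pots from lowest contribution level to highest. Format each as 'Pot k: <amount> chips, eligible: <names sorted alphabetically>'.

Contributions: A=23, B=28, D=28, E=28
Folded: C
Pot levels (distinct totals of non-folded players): 23, 28
Layer 1-23: 23 each from A, B, D, E = 23*4 = 92 chips; eligible A, B, D, E
Layer 24-28: 5 each from B, D, E = 5*3 = 15 chips; eligible B, D, E

Pot 1: 92 chips, eligible: A, B, D, E
Pot 2: 15 chips, eligible: B, D, E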